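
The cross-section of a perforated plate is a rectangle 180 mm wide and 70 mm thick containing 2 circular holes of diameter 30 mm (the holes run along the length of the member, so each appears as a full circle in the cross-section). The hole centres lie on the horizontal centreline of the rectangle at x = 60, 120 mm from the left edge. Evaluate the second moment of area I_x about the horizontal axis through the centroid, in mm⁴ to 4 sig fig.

I_x ≈ 5.065 × 10⁶ mm⁴

Treat the section as a set of non-overlapping primitives; coordinates are from the bounding-box lower-left.
Plate: 180 × 70, A = 12 600 mm², y = 35 mm, Ī = 5 145 000 mm⁴.
Hole 1 (subtracted): ⌀30, A = 706.858 mm², y = 35 mm, Ī = 39760.8 mm⁴.
Hole 2 (subtracted): ⌀30, A = 706.858 mm², y = 35 mm, Ī = 39760.8 mm⁴.
By symmetry the centroid is at mid-height, ȳ = 35 mm.
All pieces are centred on the horizontal axis through the centroid, so I = ΣĪ (holes subtracted) = 5 065 478 mm⁴.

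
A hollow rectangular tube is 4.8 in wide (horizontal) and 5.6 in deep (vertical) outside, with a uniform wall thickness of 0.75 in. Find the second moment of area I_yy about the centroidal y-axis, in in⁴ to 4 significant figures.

Treat the section as a set of non-overlapping primitives; coordinates are from the bounding-box lower-left.
Outer rectangle: 4.8 × 5.6, A = 26.88 in², x = 2.4 in, Ī = 51.6096 in⁴.
Inner void (subtracted): 3.3 × 4.1, A = 13.53 in², x = 2.4 in, Ī = 12.2785 in⁴.
By symmetry the centroid is at mid-width, x̄ = 2.4 in.
All pieces are centred on the centroidal y-axis, so I = ΣĪ (holes subtracted) = 39.3311 in⁴.

I_yy ≈ 39.33 in⁴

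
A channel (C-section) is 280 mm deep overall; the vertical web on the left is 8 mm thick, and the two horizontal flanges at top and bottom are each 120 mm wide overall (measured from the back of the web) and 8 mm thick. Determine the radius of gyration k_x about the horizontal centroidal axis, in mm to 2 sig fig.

Break the section into simple shapes (no overlaps), measuring from the bottom-left corner of the bounding box.
Web: 8 × 280, A = 2 240 mm², y = 140 mm, Ī = 14 634 667 mm⁴.
Top flange (beyond web): 112 × 8, A = 896 mm², y = 276 mm, Ī = 4 779 mm⁴.
Bottom flange (beyond web): 112 × 8, A = 896 mm², y = 4 mm, Ī = 4 779 mm⁴.
By symmetry the centroid is at mid-height, ȳ = 140 mm.
Transfer each piece to the horizontal centroidal axis using Ī + A·d² with d = y − 140:
  web: d = 0 mm → contributes +14 634 667 mm⁴
  top flange (beyond web): d = 136 mm → contributes +16 577 195 mm⁴
  bottom flange (beyond web): d = -136 mm → contributes +16 577 195 mm⁴
Total I = 47 789 056 mm⁴.
Radius of gyration: k = √(I/A) = √(47 789 056 / 4 032) = 108.9 mm.

k_x ≈ 110 mm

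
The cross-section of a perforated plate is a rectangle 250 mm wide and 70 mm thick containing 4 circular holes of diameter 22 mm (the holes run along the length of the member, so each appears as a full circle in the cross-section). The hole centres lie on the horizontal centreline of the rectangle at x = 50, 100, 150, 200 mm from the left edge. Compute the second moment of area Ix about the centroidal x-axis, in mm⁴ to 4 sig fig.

Ix ≈ 7.100 × 10⁶ mm⁴

Split into non-overlapping primitives; take the origin at the lower-left of the bounding box.
Plate: 250 × 70, A = 17 500 mm², y = 35 mm, Ī = 7 145 833 mm⁴.
Hole 1 (subtracted): ⌀22, A = 380.133 mm², y = 35 mm, Ī = 11 499 mm⁴.
Hole 2 (subtracted): ⌀22, A = 380.133 mm², y = 35 mm, Ī = 11 499 mm⁴.
Hole 3 (subtracted): ⌀22, A = 380.133 mm², y = 35 mm, Ī = 11 499 mm⁴.
Hole 4 (subtracted): ⌀22, A = 380.133 mm², y = 35 mm, Ī = 11 499 mm⁴.
By symmetry the centroid is at mid-height, ȳ = 35 mm.
All pieces are centred on the centroidal x-axis, so I = ΣĪ (holes subtracted) = 7 099 837 mm⁴.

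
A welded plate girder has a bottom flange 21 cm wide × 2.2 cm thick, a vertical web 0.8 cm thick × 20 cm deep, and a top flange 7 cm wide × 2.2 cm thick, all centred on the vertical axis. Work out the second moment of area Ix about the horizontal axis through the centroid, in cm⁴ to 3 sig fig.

Ix ≈ 6640 cm⁴

Decompose the section into non-overlapping parts with the origin at the bottom-left of its bounding rectangle.
Bottom plate: 21 × 2.2, A = 46.2 cm², y = 1.1 cm, Ī = 18.634 cm⁴.
Web plate: 0.8 × 20, A = 16 cm², y = 12.2 cm, Ī = 533.33 cm⁴.
Top plate: 7 × 2.2, A = 15.4 cm², y = 23.3 cm, Ī = 6.2113 cm⁴.
Centroid: ȳ = ΣA·y / ΣA = 7.7943 cm.
Transfer each piece to the horizontal axis through the centroid using Ī + A·d² with d = y − 7.7943:
  bottom plate: d = -6.6943 cm → contributes +2 089 cm⁴
  web plate: d = 4.4057 cm → contributes +843.89 cm⁴
  top plate: d = 15.506 cm → contributes +3708.8 cm⁴
Total I = 6641.7 cm⁴.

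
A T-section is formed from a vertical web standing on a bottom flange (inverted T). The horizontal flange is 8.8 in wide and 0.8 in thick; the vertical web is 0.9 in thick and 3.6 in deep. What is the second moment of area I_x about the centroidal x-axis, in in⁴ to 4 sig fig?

I_x ≈ 14.61 in⁴

Split into non-overlapping primitives; take the origin at the lower-left of the bounding box.
Flange: 8.8 × 0.8, A = 7.04 in², y = 0.4 in, Ī = 0.375467 in⁴.
Web: 0.9 × 3.6, A = 3.24 in², y = 2.6 in, Ī = 3.4992 in⁴.
Centroid: ȳ = ΣA·y / ΣA = 1.09339 in.
Transfer each piece to the centroidal x-axis using Ī + A·d² with d = y − 1.09339:
  flange: d = -0.693385 in → contributes +3.76018 in⁴
  web: d = 1.50661 in → contributes +10.8536 in⁴
Total I = 14.6138 in⁴.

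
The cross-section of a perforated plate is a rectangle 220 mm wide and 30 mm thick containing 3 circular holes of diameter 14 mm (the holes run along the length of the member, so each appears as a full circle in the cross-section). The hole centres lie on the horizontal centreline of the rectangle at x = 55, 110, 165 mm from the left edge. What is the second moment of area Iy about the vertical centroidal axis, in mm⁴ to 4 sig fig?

Iy ≈ 2.568 × 10⁷ mm⁴

Split into non-overlapping primitives; take the origin at the lower-left of the bounding box.
Plate: 220 × 30, A = 6 600 mm², x = 110 mm, Ī = 26 620 000 mm⁴.
Hole 1 (subtracted): ⌀14, A = 153.938 mm², x = 55 mm, Ī = 1885.74 mm⁴.
Hole 2 (subtracted): ⌀14, A = 153.938 mm², x = 110 mm, Ī = 1885.74 mm⁴.
Hole 3 (subtracted): ⌀14, A = 153.938 mm², x = 165 mm, Ī = 1885.74 mm⁴.
By symmetry the centroid is at mid-width, x̄ = 110 mm.
Transfer each piece to the vertical centroidal axis using Ī + A·d² with d = x − 110:
  plate: d = 0 mm → contributes +26 620 000 mm⁴
  hole 1: d = -55 mm → contributes −467 548 mm⁴
  hole 2: d = 0 mm → contributes −1885.74 mm⁴
  hole 3: d = 55 mm → contributes −467 548 mm⁴
Total I = 25 683 018 mm⁴.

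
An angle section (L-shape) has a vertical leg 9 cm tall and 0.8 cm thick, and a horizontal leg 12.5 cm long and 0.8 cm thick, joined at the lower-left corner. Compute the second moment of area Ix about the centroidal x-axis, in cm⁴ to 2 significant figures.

Treat the section as a set of non-overlapping primitives; coordinates are from the bounding-box lower-left.
Vertical leg: 0.8 × 9, A = 7.2 cm², y = 4.5 cm, Ī = 48.6 cm⁴.
Horizontal leg (remainder): 11.7 × 0.8, A = 9.36 cm², y = 0.4 cm, Ī = 0.4992 cm⁴.
Centroid: ȳ = ΣA·y / ΣA = 2.183 cm.
Transfer each piece to the centroidal x-axis using Ī + A·d² with d = y − 2.183:
  vertical leg: d = 2.317 cm → contributes +87.27 cm⁴
  horizontal leg (remainder): d = -1.783 cm → contributes +30.24 cm⁴
Total I = 117.5 cm⁴.

Ix ≈ 120 cm⁴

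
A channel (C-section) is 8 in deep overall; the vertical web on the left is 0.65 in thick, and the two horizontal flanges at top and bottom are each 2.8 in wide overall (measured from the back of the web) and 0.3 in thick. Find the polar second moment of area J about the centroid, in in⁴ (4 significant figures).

J ≈ 49.57 in⁴

Decompose the section into non-overlapping parts with the origin at the bottom-left of its bounding rectangle.
Web: 0.65 × 8, A = 5.2 in², y = 4 in, Ī = 27.7333 in⁴.
Top flange (beyond web): 2.15 × 0.3, A = 0.645 in², y = 7.85 in, Ī = 0.0048375 in⁴.
Bottom flange (beyond web): 2.15 × 0.3, A = 0.645 in², y = 0.15 in, Ī = 0.0048375 in⁴.
By symmetry the centroid is at mid-height, ȳ = 4 in.
Transfer each piece to the centroidal x-axis using Ī + A·d² with d = y − 4:
  web: d = 0 in → contributes +27.7333 in⁴
  top flange (beyond web): d = 3.85 in → contributes +9.56535 in⁴
  bottom flange (beyond web): d = -3.85 in → contributes +9.56535 in⁴
Total I = 46.864 in⁴.
For the y-axis: x̄ = 0.603274 in.
Repeating about the centroidal y-axis gives I_y = 2.70584 in⁴.
Polar second moment: J = I_x + I_y = 49.5699 in⁴.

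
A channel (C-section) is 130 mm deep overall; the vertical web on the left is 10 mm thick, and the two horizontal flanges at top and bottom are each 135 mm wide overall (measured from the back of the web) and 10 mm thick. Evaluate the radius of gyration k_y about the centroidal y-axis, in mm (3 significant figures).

k_y ≈ 43.4 mm

Split into non-overlapping primitives; take the origin at the lower-left of the bounding box.
Web: 10 × 130, A = 1 300 mm², x = 5 mm, Ī = 10 833 mm⁴.
Top flange (beyond web): 125 × 10, A = 1 250 mm², x = 72.5 mm, Ī = 1 627 604 mm⁴.
Bottom flange (beyond web): 125 × 10, A = 1 250 mm², x = 72.5 mm, Ī = 1 627 604 mm⁴.
Centroid: x̄ = ΣA·x / ΣA = 49.408 mm.
Transfer each piece to the centroidal y-axis using Ī + A·d² with d = x − 49.408:
  web: d = -44.408 mm → contributes +2 574 513 mm⁴
  top flange (beyond web): d = 23.092 mm → contributes +2 294 161 mm⁴
  bottom flange (beyond web): d = 23.092 mm → contributes +2 294 161 mm⁴
Total I = 7 162 834 mm⁴.
Radius of gyration: k = √(I/A) = √(7 162 834 / 3 800) = 43.416 mm.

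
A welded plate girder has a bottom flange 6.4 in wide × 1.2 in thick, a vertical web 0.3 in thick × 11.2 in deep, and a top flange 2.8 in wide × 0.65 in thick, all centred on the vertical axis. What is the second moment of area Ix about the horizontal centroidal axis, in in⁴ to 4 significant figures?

Split into non-overlapping primitives; take the origin at the lower-left of the bounding box.
Bottom plate: 6.4 × 1.2, A = 7.68 in², y = 0.6 in, Ī = 0.9216 in⁴.
Web plate: 0.3 × 11.2, A = 3.36 in², y = 6.8 in, Ī = 35.1232 in⁴.
Top plate: 2.8 × 0.65, A = 1.82 in², y = 12.725 in, Ī = 0.0640792 in⁴.
Centroid: ȳ = ΣA·y / ΣA = 3.93589 in.
Transfer each piece to the horizontal centroidal axis using Ī + A·d² with d = y − 3.93589:
  bottom plate: d = -3.33589 in → contributes +86.3857 in⁴
  web plate: d = 2.86411 in → contributes +62.6858 in⁴
  top plate: d = 8.78911 in → contributes +140.656 in⁴
Total I = 289.728 in⁴.

Ix ≈ 289.7 in⁴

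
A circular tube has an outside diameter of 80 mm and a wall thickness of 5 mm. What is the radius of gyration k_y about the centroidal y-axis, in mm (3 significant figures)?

k_y ≈ 26.6 mm

Decompose the section into non-overlapping parts with the origin at the bottom-left of its bounding rectangle.
Outer circle: ⌀80, A = 5026.5 mm², x = 40 mm, Ī = 2 010 619 mm⁴.
Bore (subtracted): ⌀70, A = 3848.5 mm², x = 40 mm, Ī = 1 178 588 mm⁴.
By symmetry the centroid is at mid-width, x̄ = 40 mm.
All pieces are centred on the centroidal y-axis, so I = ΣĪ (holes subtracted) = 832 031 mm⁴.
Radius of gyration: k = √(I/A) = √(832 031 / 1178.1) = 26.575 mm.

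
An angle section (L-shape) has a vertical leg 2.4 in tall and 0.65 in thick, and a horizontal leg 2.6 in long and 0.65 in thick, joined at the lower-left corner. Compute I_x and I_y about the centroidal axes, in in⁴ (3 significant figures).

I_x ≈ 1.33 in⁴, I_y ≈ 1.64 in⁴

Split into non-overlapping primitives; take the origin at the lower-left of the bounding box.
Vertical leg: 0.65 × 2.4, A = 1.56 in², y = 1.2 in, Ī = 0.7488 in⁴.
Horizontal leg (remainder): 1.95 × 0.65, A = 1.2675 in², y = 0.325 in, Ī = 0.044627 in⁴.
Centroid: ȳ = ΣA·y / ΣA = 0.80776 in.
Transfer each piece to the centroidal x-axis using Ī + A·d² with d = y − 0.80776:
  vertical leg: d = 0.39224 in → contributes +0.98881 in⁴
  horizontal leg (remainder): d = -0.48276 in → contributes +0.34002 in⁴
Total I = 1.3288 in⁴.
For the y-axis: x̄ = 0.90776 in.
Repeating about the centroidal y-axis gives I_y = 1.6384 in⁴.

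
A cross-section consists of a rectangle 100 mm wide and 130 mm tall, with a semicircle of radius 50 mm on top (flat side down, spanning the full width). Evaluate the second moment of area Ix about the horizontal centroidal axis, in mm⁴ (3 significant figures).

Ix ≈ 4.14 × 10⁷ mm⁴

Treat the section as a set of non-overlapping primitives; coordinates are from the bounding-box lower-left.
Rectangular body: 100 × 130, A = 13 000 mm², y = 65 mm, Ī = 18 308 333 mm⁴.
Semicircular cap: semicircle r = 50, A = 3 927 mm², y = 151.22 mm, Ī = 685 981 mm⁴.
Centroid: ȳ = ΣA·y / ΣA = 85.003 mm.
Transfer each piece to the horizontal centroidal axis using Ī + A·d² with d = y − 85.003:
  rectangular body: d = -20.003 mm → contributes +23 509 806 mm⁴
  semicircular cap: d = 66.218 mm → contributes +17 905 053 mm⁴
Total I = 41 414 859 mm⁴.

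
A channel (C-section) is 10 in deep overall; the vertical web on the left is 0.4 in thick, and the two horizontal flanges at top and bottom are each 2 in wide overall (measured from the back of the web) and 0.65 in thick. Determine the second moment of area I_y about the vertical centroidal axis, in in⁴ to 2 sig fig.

Treat the section as a set of non-overlapping primitives; coordinates are from the bounding-box lower-left.
Web: 0.4 × 10, A = 4 in², x = 0.2 in, Ī = 0.05333 in⁴.
Top flange (beyond web): 1.6 × 0.65, A = 1.04 in², x = 1.2 in, Ī = 0.2219 in⁴.
Bottom flange (beyond web): 1.6 × 0.65, A = 1.04 in², x = 1.2 in, Ī = 0.2219 in⁴.
Centroid: x̄ = ΣA·x / ΣA = 0.5421 in.
Transfer each piece to the vertical centroidal axis using Ī + A·d² with d = x − 0.5421:
  web: d = -0.3421 in → contributes +0.5215 in⁴
  top flange (beyond web): d = 0.6579 in → contributes +0.672 in⁴
  bottom flange (beyond web): d = 0.6579 in → contributes +0.672 in⁴
Total I = 1.865 in⁴.

I_y ≈ 1.9 in⁴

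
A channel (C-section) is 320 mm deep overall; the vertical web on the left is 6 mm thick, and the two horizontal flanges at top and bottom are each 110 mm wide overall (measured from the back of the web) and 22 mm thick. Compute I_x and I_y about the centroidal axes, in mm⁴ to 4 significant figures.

I_x ≈ 1.182 × 10⁸ mm⁴, I_y ≈ 8.222 × 10⁶ mm⁴

Break the section into simple shapes (no overlaps), measuring from the bottom-left corner of the bounding box.
Web: 6 × 320, A = 1 920 mm², y = 160 mm, Ī = 16 384 000 mm⁴.
Top flange (beyond web): 104 × 22, A = 2 288 mm², y = 309 mm, Ī = 92282.7 mm⁴.
Bottom flange (beyond web): 104 × 22, A = 2 288 mm², y = 11 mm, Ī = 92282.7 mm⁴.
By symmetry the centroid is at mid-height, ȳ = 160 mm.
Transfer each piece to the centroidal x-axis using Ī + A·d² with d = y − 160:
  web: d = 0 mm → contributes +16 384 000 mm⁴
  top flange (beyond web): d = 149 mm → contributes +50 888 171 mm⁴
  bottom flange (beyond web): d = -149 mm → contributes +50 888 171 mm⁴
Total I = 118 160 341 mm⁴.
For the y-axis: x̄ = 41.7438 mm.
Repeating about the centroidal y-axis gives I_y = 8 221 611 mm⁴.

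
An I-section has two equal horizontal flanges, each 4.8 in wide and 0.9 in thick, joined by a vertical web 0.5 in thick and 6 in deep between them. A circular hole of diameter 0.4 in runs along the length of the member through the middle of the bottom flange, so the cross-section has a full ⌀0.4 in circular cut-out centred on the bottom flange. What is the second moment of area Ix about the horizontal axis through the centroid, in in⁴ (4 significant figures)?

Ix ≈ 110.9 in⁴

Split into non-overlapping primitives; take the origin at the lower-left of the bounding box.
Bottom flange: 4.8 × 0.9, A = 4.32 in², y = 0.45 in, Ī = 0.2916 in⁴.
Web: 0.5 × 6, A = 3 in², y = 3.9 in, Ī = 9 in⁴.
Top flange: 4.8 × 0.9, A = 4.32 in², y = 7.35 in, Ī = 0.2916 in⁴.
Hole (subtracted): ⌀0.4, A = 0.125664 in², y = 0.45 in, Ī = 0.00125664 in⁴.
Centroid: ȳ = ΣA·y / ΣA = 3.93765 in.
Transfer each piece to the horizontal axis through the centroid using Ī + A·d² with d = y − 3.93765:
  bottom flange: d = -3.48765 in → contributes +52.8389 in⁴
  web: d = -0.0376522 in → contributes +9.00425 in⁴
  top flange: d = 3.41235 in → contributes +50.5942 in⁴
  hole: d = -3.48765 in → contributes −1.52979 in⁴
Total I = 110.908 in⁴.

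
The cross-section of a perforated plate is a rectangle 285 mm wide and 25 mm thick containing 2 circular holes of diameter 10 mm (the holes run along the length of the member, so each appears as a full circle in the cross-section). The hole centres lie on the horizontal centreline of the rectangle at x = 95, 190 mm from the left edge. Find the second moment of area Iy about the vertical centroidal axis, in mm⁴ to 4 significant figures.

Iy ≈ 4.787 × 10⁷ mm⁴

Treat the section as a set of non-overlapping primitives; coordinates are from the bounding-box lower-left.
Plate: 285 × 25, A = 7 125 mm², x = 142.5 mm, Ī = 48 227 344 mm⁴.
Hole 1 (subtracted): ⌀10, A = 78.5398 mm², x = 95 mm, Ī = 490.874 mm⁴.
Hole 2 (subtracted): ⌀10, A = 78.5398 mm², x = 190 mm, Ī = 490.874 mm⁴.
By symmetry the centroid is at mid-width, x̄ = 142.5 mm.
Transfer each piece to the vertical centroidal axis using Ī + A·d² with d = x − 142.5:
  plate: d = 0 mm → contributes +48 227 344 mm⁴
  hole 1: d = -47.5 mm → contributes −177 696 mm⁴
  hole 2: d = 47.5 mm → contributes −177 696 mm⁴
Total I = 47 871 951 mm⁴.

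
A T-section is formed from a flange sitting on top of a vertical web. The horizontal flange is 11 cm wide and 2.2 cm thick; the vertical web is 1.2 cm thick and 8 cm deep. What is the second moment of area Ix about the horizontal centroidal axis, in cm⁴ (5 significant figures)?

Split into non-overlapping primitives; take the origin at the lower-left of the bounding box.
Flange: 11 × 2.2, A = 24.2 cm², y = 9.1 cm, Ī = 9.760667 cm⁴.
Web: 1.2 × 8, A = 9.6 cm², y = 4 cm, Ī = 51.2 cm⁴.
Centroid: ȳ = ΣA·y / ΣA = 7.651479 cm.
Transfer each piece to the horizontal centroidal axis using Ī + A·d² with d = y − 7.651479:
  flange: d = 1.448521 cm → contributes +60.5374 cm⁴
  web: d = -3.651479 cm → contributes +179.1997 cm⁴
Total I = 239.7371 cm⁴.

Ix ≈ 239.74 cm⁴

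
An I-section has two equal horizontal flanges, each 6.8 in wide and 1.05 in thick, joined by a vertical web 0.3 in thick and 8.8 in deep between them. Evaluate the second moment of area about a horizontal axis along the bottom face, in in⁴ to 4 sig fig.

I_base ≈ 867.3 in⁴

Split into non-overlapping primitives; take the origin at the lower-left of the bounding box.
Bottom flange: 6.8 × 1.05, A = 7.14 in², y = 0.525 in, Ī = 0.655988 in⁴.
Web: 0.3 × 8.8, A = 2.64 in², y = 5.45 in, Ī = 17.0368 in⁴.
Top flange: 6.8 × 1.05, A = 7.14 in², y = 10.375 in, Ī = 0.655988 in⁴.
Transfer each piece to a horizontal axis along the bottom face using Ī + A·d² with d = y − 0:
  bottom flange: d = 0.525 in → contributes +2.62395 in⁴
  web: d = 5.45 in → contributes +95.4514 in⁴
  top flange: d = 10.375 in → contributes +769.21 in⁴
Total I = 867.285 in⁴.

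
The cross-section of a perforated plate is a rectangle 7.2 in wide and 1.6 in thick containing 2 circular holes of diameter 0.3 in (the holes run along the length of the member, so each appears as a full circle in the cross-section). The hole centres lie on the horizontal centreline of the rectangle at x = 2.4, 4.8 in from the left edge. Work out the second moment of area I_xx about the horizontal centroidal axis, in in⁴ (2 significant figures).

Break the section into simple shapes (no overlaps), measuring from the bottom-left corner of the bounding box.
Plate: 7.2 × 1.6, A = 11.52 in², y = 0.8 in, Ī = 2.458 in⁴.
Hole 1 (subtracted): ⌀0.3, A = 0.07069 in², y = 0.8 in, Ī = 0.0003976 in⁴.
Hole 2 (subtracted): ⌀0.3, A = 0.07069 in², y = 0.8 in, Ī = 0.0003976 in⁴.
By symmetry the centroid is at mid-height, ȳ = 0.8 in.
All pieces are centred on the horizontal centroidal axis, so I = ΣĪ (holes subtracted) = 2.457 in⁴.

I_xx ≈ 2.5 in⁴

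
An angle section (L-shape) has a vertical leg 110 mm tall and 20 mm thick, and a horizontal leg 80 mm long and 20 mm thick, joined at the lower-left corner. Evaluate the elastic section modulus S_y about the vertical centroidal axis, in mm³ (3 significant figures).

S_y ≈ 3.00 × 10⁴ mm³

Break the section into simple shapes (no overlaps), measuring from the bottom-left corner of the bounding box.
Vertical leg: 20 × 110, A = 2 200 mm², x = 10 mm, Ī = 73 333 mm⁴.
Horizontal leg (remainder): 60 × 20, A = 1 200 mm², x = 50 mm, Ī = 360 000 mm⁴.
Centroid: x̄ = ΣA·x / ΣA = 24.118 mm.
Transfer each piece to the vertical centroidal axis using Ī + A·d² with d = x − 24.118:
  vertical leg: d = -14.118 mm → contributes +511 811 mm⁴
  horizontal leg (remainder): d = 25.882 mm → contributes +1 163 875 mm⁴
Total I = 1 675 686 mm⁴.
Extreme fibre distance c = 55.882 mm; S = I/c = 29 986 mm³.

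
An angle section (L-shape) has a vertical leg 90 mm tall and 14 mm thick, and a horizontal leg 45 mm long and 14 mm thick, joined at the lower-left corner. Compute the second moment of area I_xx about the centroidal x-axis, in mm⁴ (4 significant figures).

I_xx ≈ 1.324 × 10⁶ mm⁴

Break the section into simple shapes (no overlaps), measuring from the bottom-left corner of the bounding box.
Vertical leg: 14 × 90, A = 1 260 mm², y = 45 mm, Ī = 850 500 mm⁴.
Horizontal leg (remainder): 31 × 14, A = 434 mm², y = 7 mm, Ī = 7088.67 mm⁴.
Centroid: ȳ = ΣA·y / ΣA = 35.2645 mm.
Transfer each piece to the centroidal x-axis using Ī + A·d² with d = y − 35.2645:
  vertical leg: d = 9.73554 mm → contributes +969 924 mm⁴
  horizontal leg (remainder): d = -28.2645 mm → contributes +353 803 mm⁴
Total I = 1 323 726 mm⁴.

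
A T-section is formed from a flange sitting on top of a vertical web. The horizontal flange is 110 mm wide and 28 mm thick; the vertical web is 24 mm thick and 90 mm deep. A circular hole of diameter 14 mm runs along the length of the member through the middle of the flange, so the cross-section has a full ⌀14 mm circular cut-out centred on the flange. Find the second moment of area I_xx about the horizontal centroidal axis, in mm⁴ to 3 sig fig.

I_xx ≈ 5.98 × 10⁶ mm⁴

Treat the section as a set of non-overlapping primitives; coordinates are from the bounding-box lower-left.
Flange: 110 × 28, A = 3 080 mm², y = 104 mm, Ī = 201 227 mm⁴.
Web: 24 × 90, A = 2 160 mm², y = 45 mm, Ī = 1 458 000 mm⁴.
Hole (subtracted): ⌀14, A = 153.94 mm², y = 104 mm, Ī = 1885.7 mm⁴.
Centroid: ȳ = ΣA·y / ΣA = 78.943 mm.
Transfer each piece to the horizontal centroidal axis using Ī + A·d² with d = y − 78.943:
  flange: d = 25.057 mm → contributes +2 134 971 mm⁴
  web: d = -33.943 mm → contributes +3 946 637 mm⁴
  hole: d = 25.057 mm → contributes −98 534 mm⁴
Total I = 5 983 073 mm⁴.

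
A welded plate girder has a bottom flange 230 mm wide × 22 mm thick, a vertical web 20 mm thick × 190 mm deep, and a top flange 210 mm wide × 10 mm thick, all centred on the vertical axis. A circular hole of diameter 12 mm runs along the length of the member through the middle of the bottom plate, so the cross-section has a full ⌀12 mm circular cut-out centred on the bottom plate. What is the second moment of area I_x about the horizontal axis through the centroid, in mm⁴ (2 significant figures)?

Treat the section as a set of non-overlapping primitives; coordinates are from the bounding-box lower-left.
Bottom plate: 230 × 22, A = 5 060 mm², y = 11 mm, Ī = 204 087 mm⁴.
Web plate: 20 × 190, A = 3 800 mm², y = 117 mm, Ī = 11 431 667 mm⁴.
Top plate: 210 × 10, A = 2 100 mm², y = 217 mm, Ī = 17 500 mm⁴.
Hole (subtracted): ⌀12, A = 113.1 mm², y = 11 mm, Ī = 1 018 mm⁴.
Centroid: ȳ = ΣA·y / ΣA = 88.02 mm.
Transfer each piece to the horizontal axis through the centroid using Ī + A·d² with d = y − 88.02:
  bottom plate: d = -77.02 mm → contributes +30 218 370 mm⁴
  web plate: d = 28.98 mm → contributes +14 623 638 mm⁴
  top plate: d = 129 mm → contributes +34 954 185 mm⁴
  hole: d = -77.02 mm → contributes −671 875 mm⁴
Total I = 79 124 318 mm⁴.

I_x ≈ 7.9 × 10⁷ mm⁴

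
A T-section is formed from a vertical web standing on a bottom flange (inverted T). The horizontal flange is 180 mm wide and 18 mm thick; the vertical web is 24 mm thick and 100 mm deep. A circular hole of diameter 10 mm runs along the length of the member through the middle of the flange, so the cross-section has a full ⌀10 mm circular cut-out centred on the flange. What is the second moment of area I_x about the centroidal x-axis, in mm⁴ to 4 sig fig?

I_x ≈ 6.836 × 10⁶ mm⁴

Split into non-overlapping primitives; take the origin at the lower-left of the bounding box.
Flange: 180 × 18, A = 3 240 mm², y = 9 mm, Ī = 87 480 mm⁴.
Web: 24 × 100, A = 2 400 mm², y = 68 mm, Ī = 2 000 000 mm⁴.
Hole (subtracted): ⌀10, A = 78.5398 mm², y = 9 mm, Ī = 490.874 mm⁴.
Centroid: ȳ = ΣA·y / ΣA = 34.4609 mm.
Transfer each piece to the centroidal x-axis using Ī + A·d² with d = y − 34.4609:
  flange: d = -25.4609 mm → contributes +2 187 841 mm⁴
  web: d = 33.5391 mm → contributes +4 699 685 mm⁴
  hole: d = -25.4609 mm → contributes −51405.1 mm⁴
Total I = 6 836 120 mm⁴.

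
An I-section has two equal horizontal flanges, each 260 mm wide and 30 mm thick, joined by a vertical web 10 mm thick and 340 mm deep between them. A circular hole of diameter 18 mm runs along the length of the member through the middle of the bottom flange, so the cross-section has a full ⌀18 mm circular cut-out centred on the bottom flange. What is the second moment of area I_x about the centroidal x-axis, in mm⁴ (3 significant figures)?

Split into non-overlapping primitives; take the origin at the lower-left of the bounding box.
Bottom flange: 260 × 30, A = 7 800 mm², y = 15 mm, Ī = 585 000 mm⁴.
Web: 10 × 340, A = 3 400 mm², y = 200 mm, Ī = 32 753 333 mm⁴.
Top flange: 260 × 30, A = 7 800 mm², y = 385 mm, Ī = 585 000 mm⁴.
Hole (subtracted): ⌀18, A = 254.47 mm², y = 15 mm, Ī = 5 153 mm⁴.
Centroid: ȳ = ΣA·y / ΣA = 202.51 mm.
Transfer each piece to the centroidal x-axis using Ī + A·d² with d = y − 202.51:
  bottom flange: d = -187.51 mm → contributes +274 836 977 mm⁴
  web: d = -2.5114 mm → contributes +32 774 777 mm⁴
  top flange: d = 182.49 mm → contributes +260 341 411 mm⁴
  hole: d = -187.51 mm → contributes −8 952 413 mm⁴
Total I = 559 000 752 mm⁴.

I_x ≈ 5.59 × 10⁸ mm⁴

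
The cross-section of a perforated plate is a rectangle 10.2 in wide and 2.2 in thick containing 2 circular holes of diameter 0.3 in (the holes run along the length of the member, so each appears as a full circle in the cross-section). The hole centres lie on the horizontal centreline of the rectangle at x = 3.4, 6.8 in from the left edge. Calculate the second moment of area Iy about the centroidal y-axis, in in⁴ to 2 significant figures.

Split into non-overlapping primitives; take the origin at the lower-left of the bounding box.
Plate: 10.2 × 2.2, A = 22.44 in², x = 5.1 in, Ī = 194.6 in⁴.
Hole 1 (subtracted): ⌀0.3, A = 0.07069 in², x = 3.4 in, Ī = 0.0003976 in⁴.
Hole 2 (subtracted): ⌀0.3, A = 0.07069 in², x = 6.8 in, Ī = 0.0003976 in⁴.
By symmetry the centroid is at mid-width, x̄ = 5.1 in.
Transfer each piece to the centroidal y-axis using Ī + A·d² with d = x − 5.1:
  plate: d = 0 in → contributes +194.6 in⁴
  hole 1: d = -1.7 in → contributes −0.2047 in⁴
  hole 2: d = 1.7 in → contributes −0.2047 in⁴
Total I = 194.1 in⁴.

Iy ≈ 190 in⁴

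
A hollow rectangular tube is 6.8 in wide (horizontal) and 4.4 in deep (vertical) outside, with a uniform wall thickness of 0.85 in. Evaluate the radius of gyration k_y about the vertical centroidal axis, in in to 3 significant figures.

Treat the section as a set of non-overlapping primitives; coordinates are from the bounding-box lower-left.
Outer rectangle: 6.8 × 4.4, A = 29.92 in², x = 3.4 in, Ī = 115.29 in⁴.
Inner void (subtracted): 5.1 × 2.7, A = 13.77 in², x = 3.4 in, Ī = 29.846 in⁴.
By symmetry the centroid is at mid-width, x̄ = 3.4 in.
All pieces are centred on the vertical centroidal axis, so I = ΣĪ (holes subtracted) = 85.445 in⁴.
Radius of gyration: k = √(I/A) = √(85.445 / 16.15) = 2.3002 in.

k_y ≈ 2.30 in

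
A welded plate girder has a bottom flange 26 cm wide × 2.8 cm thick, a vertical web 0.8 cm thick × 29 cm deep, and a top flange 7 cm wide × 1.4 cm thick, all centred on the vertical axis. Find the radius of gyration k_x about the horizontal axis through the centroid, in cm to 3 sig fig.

k_x ≈ 11.0 cm

Treat the section as a set of non-overlapping primitives; coordinates are from the bounding-box lower-left.
Bottom plate: 26 × 2.8, A = 72.8 cm², y = 1.4 cm, Ī = 47.563 cm⁴.
Web plate: 0.8 × 29, A = 23.2 cm², y = 17.3 cm, Ī = 1625.9 cm⁴.
Top plate: 7 × 1.4, A = 9.8 cm², y = 32.5 cm, Ī = 1.6007 cm⁴.
Centroid: ȳ = ΣA·y / ΣA = 7.7673 cm.
Transfer each piece to the horizontal axis through the centroid using Ī + A·d² with d = y − 7.7673:
  bottom plate: d = -6.3673 cm → contributes +2999.1 cm⁴
  web plate: d = 9.5327 cm → contributes +3734.2 cm⁴
  top plate: d = 24.733 cm → contributes +5996.3 cm⁴
Total I = 12 730 cm⁴.
Radius of gyration: k = √(I/A) = √(12 730 / 105.8) = 10.969 cm.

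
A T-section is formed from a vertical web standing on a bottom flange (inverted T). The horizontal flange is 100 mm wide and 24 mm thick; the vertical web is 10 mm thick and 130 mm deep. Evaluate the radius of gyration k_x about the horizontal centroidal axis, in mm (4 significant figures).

k_x ≈ 43.33 mm

Break the section into simple shapes (no overlaps), measuring from the bottom-left corner of the bounding box.
Flange: 100 × 24, A = 2 400 mm², y = 12 mm, Ī = 115 200 mm⁴.
Web: 10 × 130, A = 1 300 mm², y = 89 mm, Ī = 1 830 833 mm⁴.
Centroid: ȳ = ΣA·y / ΣA = 39.0541 mm.
Transfer each piece to the horizontal centroidal axis using Ī + A·d² with d = y − 39.0541:
  flange: d = -27.0541 mm → contributes +1 871 812 mm⁴
  web: d = 49.9459 mm → contributes +5 073 810 mm⁴
Total I = 6 945 623 mm⁴.
Radius of gyration: k = √(I/A) = √(6 945 623 / 3 700) = 43.3266 mm.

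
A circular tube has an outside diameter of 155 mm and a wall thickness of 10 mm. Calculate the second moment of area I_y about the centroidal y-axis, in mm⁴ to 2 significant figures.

Break the section into simple shapes (no overlaps), measuring from the bottom-left corner of the bounding box.
Outer circle: ⌀155, A = 18 869 mm², x = 77.5 mm, Ī = 28 333 269 mm⁴.
Bore (subtracted): ⌀135, A = 14 314 mm², x = 77.5 mm, Ī = 16 304 406 mm⁴.
By symmetry the centroid is at mid-width, x̄ = 77.5 mm.
All pieces are centred on the centroidal y-axis, so I = ΣĪ (holes subtracted) = 12 028 864 mm⁴.

I_y ≈ 1.2 × 10⁷ mm⁴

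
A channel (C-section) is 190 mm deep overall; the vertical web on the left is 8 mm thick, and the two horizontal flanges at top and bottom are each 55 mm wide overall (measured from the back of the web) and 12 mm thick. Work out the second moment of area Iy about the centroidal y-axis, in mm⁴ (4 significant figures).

Decompose the section into non-overlapping parts with the origin at the bottom-left of its bounding rectangle.
Web: 8 × 190, A = 1 520 mm², x = 4 mm, Ī = 8106.67 mm⁴.
Top flange (beyond web): 47 × 12, A = 564 mm², x = 31.5 mm, Ī = 103 823 mm⁴.
Bottom flange (beyond web): 47 × 12, A = 564 mm², x = 31.5 mm, Ī = 103 823 mm⁴.
Centroid: x̄ = ΣA·x / ΣA = 15.7145 mm.
Transfer each piece to the centroidal y-axis using Ī + A·d² with d = x − 15.7145:
  web: d = -11.7145 mm → contributes +216 696 mm⁴
  top flange (beyond web): d = 15.7855 mm → contributes +244 362 mm⁴
  bottom flange (beyond web): d = 15.7855 mm → contributes +244 362 mm⁴
Total I = 705 419 mm⁴.

Iy ≈ 7.054 × 10⁵ mm⁴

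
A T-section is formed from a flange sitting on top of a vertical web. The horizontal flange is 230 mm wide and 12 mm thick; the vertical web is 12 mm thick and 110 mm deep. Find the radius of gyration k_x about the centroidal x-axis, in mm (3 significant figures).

Decompose the section into non-overlapping parts with the origin at the bottom-left of its bounding rectangle.
Flange: 230 × 12, A = 2 760 mm², y = 116 mm, Ī = 33 120 mm⁴.
Web: 12 × 110, A = 1 320 mm², y = 55 mm, Ī = 1 331 000 mm⁴.
Centroid: ȳ = ΣA·y / ΣA = 96.265 mm.
Transfer each piece to the centroidal x-axis using Ī + A·d² with d = y − 96.265:
  flange: d = 19.735 mm → contributes +1 108 090 mm⁴
  web: d = -41.265 mm → contributes +3 578 664 mm⁴
Total I = 4 686 754 mm⁴.
Radius of gyration: k = √(I/A) = √(4 686 754 / 4 080) = 33.893 mm.

k_x ≈ 33.9 mm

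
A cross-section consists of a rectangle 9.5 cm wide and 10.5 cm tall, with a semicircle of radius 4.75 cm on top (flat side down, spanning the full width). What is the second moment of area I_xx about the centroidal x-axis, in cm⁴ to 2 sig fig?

Break the section into simple shapes (no overlaps), measuring from the bottom-left corner of the bounding box.
Rectangular body: 9.5 × 10.5, A = 99.75 cm², y = 5.25 cm, Ī = 916.5 cm⁴.
Semicircular cap: semicircle r = 4.75, A = 35.44 cm², y = 12.52 cm, Ī = 55.87 cm⁴.
Centroid: ȳ = ΣA·y / ΣA = 7.155 cm.
Transfer each piece to the centroidal x-axis using Ī + A·d² with d = y − 7.155:
  rectangular body: d = -1.905 cm → contributes +1 278 cm⁴
  semicircular cap: d = 5.361 cm → contributes +1 075 cm⁴
Total I = 2 353 cm⁴.

I_xx ≈ 2400 cm⁴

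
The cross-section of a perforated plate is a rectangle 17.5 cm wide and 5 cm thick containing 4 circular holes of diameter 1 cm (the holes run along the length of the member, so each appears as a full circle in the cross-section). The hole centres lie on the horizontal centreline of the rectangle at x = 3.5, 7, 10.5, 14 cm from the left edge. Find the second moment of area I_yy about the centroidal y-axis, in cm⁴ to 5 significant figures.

I_yy ≈ 2184.8 cm⁴

Treat the section as a set of non-overlapping primitives; coordinates are from the bounding-box lower-left.
Plate: 17.5 × 5, A = 87.5 cm², x = 8.75 cm, Ī = 2233.073 cm⁴.
Hole 1 (subtracted): ⌀1, A = 0.7853982 cm², x = 3.5 cm, Ī = 0.04908739 cm⁴.
Hole 2 (subtracted): ⌀1, A = 0.7853982 cm², x = 7 cm, Ī = 0.04908739 cm⁴.
Hole 3 (subtracted): ⌀1, A = 0.7853982 cm², x = 10.5 cm, Ī = 0.04908739 cm⁴.
Hole 4 (subtracted): ⌀1, A = 0.7853982 cm², x = 14 cm, Ī = 0.04908739 cm⁴.
By symmetry the centroid is at mid-width, x̄ = 8.75 cm.
Transfer each piece to the centroidal y-axis using Ī + A·d² with d = x − 8.75:
  plate: d = 0 cm → contributes +2233.073 cm⁴
  hole 1: d = -5.25 cm → contributes −21.69662 cm⁴
  hole 2: d = -1.75 cm → contributes −2.454369 cm⁴
  hole 3: d = 1.75 cm → contributes −2.454369 cm⁴
  hole 4: d = 5.25 cm → contributes −21.69662 cm⁴
Total I = 2184.771 cm⁴.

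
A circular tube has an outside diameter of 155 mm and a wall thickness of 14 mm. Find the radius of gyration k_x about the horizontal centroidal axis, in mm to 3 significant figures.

k_x ≈ 50.1 mm

Split into non-overlapping primitives; take the origin at the lower-left of the bounding box.
Outer circle: ⌀155, A = 18 869 mm², y = 77.5 mm, Ī = 28 333 269 mm⁴.
Bore (subtracted): ⌀127, A = 12 668 mm², y = 77.5 mm, Ī = 12 769 820 mm⁴.
By symmetry the centroid is at mid-height, ȳ = 77.5 mm.
All pieces are centred on the horizontal centroidal axis, so I = ΣĪ (holes subtracted) = 15 563 449 mm⁴.
Radius of gyration: k = √(I/A) = √(15 563 449 / 6201.5) = 50.096 mm.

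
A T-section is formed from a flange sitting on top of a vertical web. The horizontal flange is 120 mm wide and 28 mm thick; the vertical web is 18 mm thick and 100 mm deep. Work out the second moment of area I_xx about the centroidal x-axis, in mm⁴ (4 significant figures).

Decompose the section into non-overlapping parts with the origin at the bottom-left of its bounding rectangle.
Flange: 120 × 28, A = 3 360 mm², y = 114 mm, Ī = 219 520 mm⁴.
Web: 18 × 100, A = 1 800 mm², y = 50 mm, Ī = 1 500 000 mm⁴.
Centroid: ȳ = ΣA·y / ΣA = 91.6744 mm.
Transfer each piece to the centroidal x-axis using Ī + A·d² with d = y − 91.6744:
  flange: d = 22.3256 mm → contributes +1 894 250 mm⁴
  web: d = -41.6744 mm → contributes +4 626 163 mm⁴
Total I = 6 520 413 mm⁴.

I_xx ≈ 6.520 × 10⁶ mm⁴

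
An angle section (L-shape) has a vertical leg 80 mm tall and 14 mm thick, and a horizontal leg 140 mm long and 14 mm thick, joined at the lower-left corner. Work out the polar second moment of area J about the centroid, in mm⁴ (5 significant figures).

Treat the section as a set of non-overlapping primitives; coordinates are from the bounding-box lower-left.
Vertical leg: 14 × 80, A = 1 120 mm², y = 40 mm, Ī = 597333.3 mm⁴.
Horizontal leg (remainder): 126 × 14, A = 1 764 mm², y = 7 mm, Ī = 28 812 mm⁴.
Centroid: ȳ = ΣA·y / ΣA = 19.81553 mm.
Transfer each piece to the centroidal x-axis using Ī + A·d² with d = y − 19.81553:
  vertical leg: d = 20.18447 mm → contributes +1 053 636 mm⁴
  horizontal leg (remainder): d = -12.81553 mm → contributes +318527.7 mm⁴
Total I = 1 372 163 mm⁴.
For the y-axis: x̄ = 49.81553 mm.
Repeating about the centroidal y-axis gives I_y = 5 708 803 mm⁴.
Polar second moment: J = I_x + I_y = 7 080 966 mm⁴.

J ≈ 7.0810 × 10⁶ mm⁴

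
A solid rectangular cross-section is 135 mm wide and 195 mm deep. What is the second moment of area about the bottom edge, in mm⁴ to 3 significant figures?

I_base ≈ 3.34 × 10⁸ mm⁴

The section: 135 × 195, A = 26 325 mm², y = 97.5 mm, Ī = 83 417 344 mm⁴.
Transfer it to the base of the section using Ī + A·d² with d = y − 0:
  the section: d = 97.5 mm → contributes +333 669 375 mm⁴
Total I = 333 669 375 mm⁴.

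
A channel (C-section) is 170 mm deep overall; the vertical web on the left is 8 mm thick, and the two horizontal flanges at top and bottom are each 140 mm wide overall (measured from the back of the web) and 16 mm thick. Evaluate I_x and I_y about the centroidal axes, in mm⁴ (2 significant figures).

Split into non-overlapping primitives; take the origin at the lower-left of the bounding box.
Web: 8 × 170, A = 1 360 mm², y = 85 mm, Ī = 3 275 333 mm⁴.
Top flange (beyond web): 132 × 16, A = 2 112 mm², y = 162 mm, Ī = 45 056 mm⁴.
Bottom flange (beyond web): 132 × 16, A = 2 112 mm², y = 8 mm, Ī = 45 056 mm⁴.
By symmetry the centroid is at mid-height, ȳ = 85 mm.
Transfer each piece to the centroidal x-axis using Ī + A·d² with d = y − 85:
  web: d = 0 mm → contributes +3 275 333 mm⁴
  top flange (beyond web): d = 77 mm → contributes +12 567 104 mm⁴
  bottom flange (beyond web): d = -77 mm → contributes +12 567 104 mm⁴
Total I = 28 409 541 mm⁴.
For the y-axis: x̄ = 56.95 mm.
Repeating about the centroidal y-axis gives I_y = 11 181 464 mm⁴.

I_x ≈ 2.8 × 10⁷ mm⁴, I_y ≈ 1.1 × 10⁷ mm⁴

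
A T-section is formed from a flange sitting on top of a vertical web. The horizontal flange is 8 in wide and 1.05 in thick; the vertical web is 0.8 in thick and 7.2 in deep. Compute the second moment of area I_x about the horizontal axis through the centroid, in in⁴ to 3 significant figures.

I_x ≈ 83.8 in⁴

Decompose the section into non-overlapping parts with the origin at the bottom-left of its bounding rectangle.
Flange: 8 × 1.05, A = 8.4 in², y = 7.725 in, Ī = 0.77175 in⁴.
Web: 0.8 × 7.2, A = 5.76 in², y = 3.6 in, Ī = 24.883 in⁴.
Centroid: ȳ = ΣA·y / ΣA = 6.047 in.
Transfer each piece to the horizontal axis through the centroid using Ī + A·d² with d = y − 6.047:
  flange: d = 1.678 in → contributes +24.423 in⁴
  web: d = -2.447 in → contributes +59.374 in⁴
Total I = 83.796 in⁴.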